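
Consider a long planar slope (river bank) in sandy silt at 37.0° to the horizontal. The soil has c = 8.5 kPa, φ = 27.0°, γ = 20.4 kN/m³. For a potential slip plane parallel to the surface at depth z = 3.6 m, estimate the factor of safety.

FS = 0.92

For an infinite slope with a slip plane parallel to the surface (no pore pressure): FS = [c + γz cos²β tanφ] / [γz sinβ cosβ].
γz = 20.4·3.6 = 73.44 kN/m²
Numerator = 8.5 + 73.44·cos²37.0°·tan27.0° = 8.5 + 73.44·0.6378·0.5095 = 32.367 kPa
Denominator = 73.44·sin37.0°·cos37.0° = 73.44·0.6018·0.7986 = 35.298 kPa
FS = 32.367 / 35.298 = 0.917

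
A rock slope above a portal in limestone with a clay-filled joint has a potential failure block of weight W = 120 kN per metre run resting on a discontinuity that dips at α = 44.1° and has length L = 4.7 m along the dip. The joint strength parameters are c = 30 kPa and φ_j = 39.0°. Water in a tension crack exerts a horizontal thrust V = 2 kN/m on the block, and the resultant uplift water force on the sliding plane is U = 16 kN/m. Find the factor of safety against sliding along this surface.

FS = 2.32

Resolving the block weight along and normal to the plane and applying the Mohr–Coulomb strength on the joint:
N' = W cosα − U − V sinα = 120·cos44.1° − 16 − 2·sin44.1° = 68.8 kN/m
Driving force T = W sinα + V cosα = 120·sin44.1° + 2·cos44.1° = 84.9 kN/m
Resisting force R = c·L + N'·tanφ_j = 30·4.7 + 68.8·tan39.0° = 141.0 + 55.7 = 196.7 kN/m
FS = R / T = 196.7 / 84.9 = 2.316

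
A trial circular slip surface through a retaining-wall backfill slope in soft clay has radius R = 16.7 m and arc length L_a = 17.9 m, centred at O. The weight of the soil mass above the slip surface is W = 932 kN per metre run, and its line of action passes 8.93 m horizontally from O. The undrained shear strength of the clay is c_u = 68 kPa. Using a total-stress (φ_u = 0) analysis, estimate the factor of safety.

Taking moments about the centre O, the resisting moment is provided by the undrained shear strength acting along the arc:
M_R = c_u·L_a·R = 68·17.90·16.7 = 20327.2 kN·m/m
M_D = W·d = 932·8.93 = 8322.8 kN·m/m
FS = M_R / M_D = 20327.2 / 8322.8 = 2.442

FS = 2.44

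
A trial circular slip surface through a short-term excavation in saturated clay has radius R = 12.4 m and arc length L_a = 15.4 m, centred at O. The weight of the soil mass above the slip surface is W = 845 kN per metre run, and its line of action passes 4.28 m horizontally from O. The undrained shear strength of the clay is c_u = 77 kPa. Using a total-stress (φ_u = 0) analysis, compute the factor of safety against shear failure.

FS = 4.07

Taking moments about the centre O, the resisting moment is provided by the undrained shear strength acting along the arc:
M_R = c_u·L_a·R = 77·15.40·12.4 = 14703.9 kN·m/m
M_D = W·d = 845·4.28 = 3616.6 kN·m/m
FS = M_R / M_D = 14703.9 / 3616.6 = 4.066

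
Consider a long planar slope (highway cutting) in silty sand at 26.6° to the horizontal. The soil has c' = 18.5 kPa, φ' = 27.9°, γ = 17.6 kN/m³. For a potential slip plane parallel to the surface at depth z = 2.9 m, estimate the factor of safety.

FS = 1.96

For an infinite slope with a slip plane parallel to the surface (no pore pressure): FS = [c' + γz cos²β tanφ'] / [γz sinβ cosβ].
γz = 17.6·2.9 = 51.04 kN/m²
Numerator = 18.5 + 51.04·cos²26.6°·tan27.9° = 18.5 + 51.04·0.7995·0.5295 = 40.106 kPa
Denominator = 51.04·sin26.6°·cos26.6° = 51.04·0.4478·0.8942 = 20.435 kPa
FS = 40.106 / 20.435 = 1.963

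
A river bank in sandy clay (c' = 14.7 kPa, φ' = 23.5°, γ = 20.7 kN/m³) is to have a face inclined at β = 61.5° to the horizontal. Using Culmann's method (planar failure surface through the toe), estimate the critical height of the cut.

Culmann's analysis gives the critical failure plane at α_cr = (β + φ')/2 = (61.5 + 23.5)/2 = 42.5°, and the critical height
H_c = (4c'/γ) · sinβ cosφ' / [1 − cos(β − φ')]
    = (4·14.7/20.7) · sin61.5°·cos23.5° / [1 − cos(38.0°)]
    = 2.841 · 0.8788·0.9171 / [1 − 0.7880]
    = 2.841 · 0.8059 / 0.2120
    = 10.80 m

H_c = 10.80 m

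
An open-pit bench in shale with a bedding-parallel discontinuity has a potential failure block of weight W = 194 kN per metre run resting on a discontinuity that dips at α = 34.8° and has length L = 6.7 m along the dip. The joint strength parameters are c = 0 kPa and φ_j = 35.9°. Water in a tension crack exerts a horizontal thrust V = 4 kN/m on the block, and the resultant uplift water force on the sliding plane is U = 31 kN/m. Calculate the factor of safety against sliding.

FS = 0.80

Resolving the block weight along and normal to the plane and applying the Mohr–Coulomb strength on the joint:
N' = W cosα − U − V sinα = 194·cos34.8° − 31 − 4·sin34.8° = 126.0 kN/m
Driving force T = W sinα + V cosα = 194·sin34.8° + 4·cos34.8° = 114.0 kN/m
Resisting force R = c·L + N'·tanφ_j = 0·6.7 + 126.0·tan35.9° = 0.0 + 91.2 = 91.2 kN/m
FS = R / T = 91.2 / 114.0 = 0.800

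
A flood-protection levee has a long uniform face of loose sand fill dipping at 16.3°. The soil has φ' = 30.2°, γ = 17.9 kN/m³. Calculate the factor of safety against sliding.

For a dry cohesionless infinite slope the factor of safety is FS = tanφ' / tanβ.
FS = tan30.2° / tan16.3° = 0.5820 / 0.2924 = 1.990

FS = 1.99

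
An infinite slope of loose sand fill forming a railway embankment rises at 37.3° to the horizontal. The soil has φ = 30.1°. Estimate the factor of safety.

For a dry cohesionless infinite slope the factor of safety is FS = tanφ / tanβ.
FS = tan30.1° / tan37.3° = 0.5797 / 0.7618 = 0.761

FS = 0.76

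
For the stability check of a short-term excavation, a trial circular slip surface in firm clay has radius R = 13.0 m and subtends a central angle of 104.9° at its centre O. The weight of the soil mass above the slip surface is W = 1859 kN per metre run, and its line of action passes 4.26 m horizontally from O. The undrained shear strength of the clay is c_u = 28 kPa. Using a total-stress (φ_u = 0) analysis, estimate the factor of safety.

Taking moments about the centre O, the resisting moment is provided by the undrained shear strength acting along the arc:
Arc length L_a = R·θ = 13.0·(104.9°·π/180) = 13.0·1.8309 = 23.80 m
M_R = c_u·L_a·R = 28·23.80·13.0 = 8663.6 kN·m/m
M_D = W·d = 1859·4.26 = 7919.3 kN·m/m
FS = M_R / M_D = 8663.6 / 7919.3 = 1.094

FS = 1.09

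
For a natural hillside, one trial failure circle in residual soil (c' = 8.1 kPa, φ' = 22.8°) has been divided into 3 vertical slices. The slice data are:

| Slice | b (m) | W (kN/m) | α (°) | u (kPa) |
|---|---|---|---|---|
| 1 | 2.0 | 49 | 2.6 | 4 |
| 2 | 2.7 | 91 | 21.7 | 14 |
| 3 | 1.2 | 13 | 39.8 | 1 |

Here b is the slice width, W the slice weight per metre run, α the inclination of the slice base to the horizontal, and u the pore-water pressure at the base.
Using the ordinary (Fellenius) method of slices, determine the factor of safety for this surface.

FS = 2.07

Ordinary method of slices: FS = Σ[c'·Δl_i + (W_i cosα_i − u_i·Δl_i)·tanφ'] / Σ W_i sinα_i, with Δl_i = b_i / cosα_i.
Slice 1: Δl = 2.0/cos2.6° = 2.002 m; N'_1 = 49·cos2.6° − 4·2.002 = 40.9; c'Δl = 16.22; W sinα = 2.2
Slice 2: Δl = 2.7/cos21.7° = 2.906 m; N'_2 = 91·cos21.7° − 14·2.906 = 43.9; c'Δl = 23.54; W sinα = 33.6
Slice 3: Δl = 1.2/cos39.8° = 1.562 m; N'_3 = 13·cos39.8° − 1·1.562 = 8.4; c'Δl = 12.65; W sinα = 8.3
Σc'Δl = 52.4 kN/m; ΣN' = 93.2 kN/m; ΣW sinα = 44.2 kN/m
Resisting = 52.4 + 93.2·tan22.8° = 52.4 + 39.2 = 91.6 kN/m
FS = 91.6 / 44.2 = 2.073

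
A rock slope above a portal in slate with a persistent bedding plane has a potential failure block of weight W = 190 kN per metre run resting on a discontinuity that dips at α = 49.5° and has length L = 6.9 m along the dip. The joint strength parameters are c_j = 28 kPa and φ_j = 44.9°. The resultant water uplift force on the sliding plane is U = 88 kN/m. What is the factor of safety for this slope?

Resolving the block weight along and normal to the plane and applying the Mohr–Coulomb strength on the joint:
N' = W cosα − U = 190·cos49.5° − 88 = 35.4 kN/m
Driving force T = W sinα = 190·sin49.5° = 144.5 kN/m
Resisting force R = c_j·L + N'·tanφ_j = 28·6.9 + 35.4·tan44.9° = 193.2 + 35.3 = 228.5 kN/m
FS = R / T = 228.5 / 144.5 = 1.581

FS = 1.58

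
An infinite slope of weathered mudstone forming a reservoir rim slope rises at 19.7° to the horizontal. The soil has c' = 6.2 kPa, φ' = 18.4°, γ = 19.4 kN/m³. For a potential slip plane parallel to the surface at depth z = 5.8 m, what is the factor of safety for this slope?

FS = 1.10

For an infinite slope with a slip plane parallel to the surface (no pore pressure): FS = [c' + γz cos²β tanφ'] / [γz sinβ cosβ].
γz = 19.4·5.8 = 112.52 kN/m²
Numerator = 6.2 + 112.52·cos²19.7°·tan18.4° = 6.2 + 112.52·0.8864·0.3327 = 39.377 kPa
Denominator = 112.52·sin19.7°·cos19.7° = 112.52·0.3371·0.9415 = 35.710 kPa
FS = 39.377 / 35.710 = 1.103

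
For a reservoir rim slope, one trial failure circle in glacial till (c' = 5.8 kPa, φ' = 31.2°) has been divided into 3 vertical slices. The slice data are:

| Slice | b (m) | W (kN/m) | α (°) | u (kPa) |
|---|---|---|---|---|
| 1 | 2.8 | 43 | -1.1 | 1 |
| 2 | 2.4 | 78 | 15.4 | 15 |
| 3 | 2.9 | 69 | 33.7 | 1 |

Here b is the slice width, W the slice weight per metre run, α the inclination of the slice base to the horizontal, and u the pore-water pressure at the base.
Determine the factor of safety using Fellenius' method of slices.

FS = 2.25

Ordinary method of slices: FS = Σ[c'·Δl_i + (W_i cosα_i − u_i·Δl_i)·tanφ'] / Σ W_i sinα_i, with Δl_i = b_i / cosα_i.
Slice 1: Δl = 2.8/cos(-1.1°) = 2.801 m; N'_1 = 43·cos(-1.1°) − 1·2.801 = 40.2; c'Δl = 16.24; W sinα = -0.8
Slice 2: Δl = 2.4/cos15.4° = 2.489 m; N'_2 = 78·cos15.4° − 15·2.489 = 37.9; c'Δl = 14.44; W sinα = 20.7
Slice 3: Δl = 2.9/cos33.7° = 3.486 m; N'_3 = 69·cos33.7° − 1·3.486 = 53.9; c'Δl = 20.22; W sinα = 38.3
Σc'Δl = 50.9 kN/m; ΣN' = 132.0 kN/m; ΣW sinα = 58.2 kN/m
Resisting = 50.9 + 132.0·tan31.2° = 50.9 + 79.9 = 130.8 kN/m
FS = 130.8 / 58.2 = 2.249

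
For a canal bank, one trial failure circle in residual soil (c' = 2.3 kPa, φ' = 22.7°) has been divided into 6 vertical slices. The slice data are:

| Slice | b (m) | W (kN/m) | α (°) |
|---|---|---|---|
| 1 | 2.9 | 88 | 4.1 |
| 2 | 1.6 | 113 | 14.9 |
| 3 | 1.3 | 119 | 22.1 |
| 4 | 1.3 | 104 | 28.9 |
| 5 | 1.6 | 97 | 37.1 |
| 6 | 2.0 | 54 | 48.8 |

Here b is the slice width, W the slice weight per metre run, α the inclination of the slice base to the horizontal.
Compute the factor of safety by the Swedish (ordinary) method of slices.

Ordinary method of slices: FS = Σ[c'·Δl_i + (W_i cosα_i)·tanφ'] / Σ W_i sinα_i, with Δl_i = b_i / cosα_i.
Slice 1: Δl = 2.9/cos4.1° = 2.907 m; N'_1 = 88·cos4.1° = 87.8; c'Δl = 6.69; W sinα = 6.3
Slice 2: Δl = 1.6/cos14.9° = 1.656 m; N'_2 = 113·cos14.9° = 109.2; c'Δl = 3.81; W sinα = 29.1
Slice 3: Δl = 1.3/cos22.1° = 1.403 m; N'_3 = 119·cos22.1° = 110.3; c'Δl = 3.23; W sinα = 44.8
Slice 4: Δl = 1.3/cos28.9° = 1.485 m; N'_4 = 104·cos28.9° = 91.0; c'Δl = 3.42; W sinα = 50.3
Slice 5: Δl = 1.6/cos37.1° = 2.006 m; N'_5 = 97·cos37.1° = 77.4; c'Δl = 4.61; W sinα = 58.5
Slice 6: Δl = 2.0/cos48.8° = 3.036 m; N'_6 = 54·cos48.8° = 35.6; c'Δl = 6.98; W sinα = 40.6
Σc'Δl = 28.7 kN/m; ΣN' = 511.2 kN/m; ΣW sinα = 229.5 kN/m
Resisting = 28.7 + 511.2·tan22.7° = 28.7 + 213.8 = 242.6 kN/m
FS = 242.6 / 229.5 = 1.057

FS = 1.06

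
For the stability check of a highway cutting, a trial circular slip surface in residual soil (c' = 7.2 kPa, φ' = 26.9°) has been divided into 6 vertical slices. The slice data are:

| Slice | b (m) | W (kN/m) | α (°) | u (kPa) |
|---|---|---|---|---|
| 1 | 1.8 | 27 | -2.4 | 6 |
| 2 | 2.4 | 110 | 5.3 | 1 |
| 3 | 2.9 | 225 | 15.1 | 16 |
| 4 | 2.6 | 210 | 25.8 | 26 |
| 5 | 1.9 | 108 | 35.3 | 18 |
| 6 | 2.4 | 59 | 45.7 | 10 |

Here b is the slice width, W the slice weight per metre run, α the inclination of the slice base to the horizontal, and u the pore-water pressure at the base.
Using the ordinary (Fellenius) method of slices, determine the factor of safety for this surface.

Ordinary method of slices: FS = Σ[c'·Δl_i + (W_i cosα_i − u_i·Δl_i)·tanφ'] / Σ W_i sinα_i, with Δl_i = b_i / cosα_i.
Slice 1: Δl = 1.8/cos(-2.4°) = 1.802 m; N'_1 = 27·cos(-2.4°) − 6·1.802 = 16.2; c'Δl = 12.97; W sinα = -1.1
Slice 2: Δl = 2.4/cos5.3° = 2.410 m; N'_2 = 110·cos5.3° − 1·2.410 = 107.1; c'Δl = 17.35; W sinα = 10.2
Slice 3: Δl = 2.9/cos15.1° = 3.004 m; N'_3 = 225·cos15.1° − 16·3.004 = 169.2; c'Δl = 21.63; W sinα = 58.6
Slice 4: Δl = 2.6/cos25.8° = 2.888 m; N'_4 = 210·cos25.8° − 26·2.888 = 114.0; c'Δl = 20.79; W sinα = 91.4
Slice 5: Δl = 1.9/cos35.3° = 2.328 m; N'_5 = 108·cos35.3° − 18·2.328 = 46.2; c'Δl = 16.76; W sinα = 62.4
Slice 6: Δl = 2.4/cos45.7° = 3.436 m; N'_6 = 59·cos45.7° − 10·3.436 = 6.8; c'Δl = 24.74; W sinα = 42.2
Σc'Δl = 114.2 kN/m; ΣN' = 459.5 kN/m; ΣW sinα = 263.7 kN/m
Resisting = 114.2 + 459.5·tan26.9° = 114.2 + 233.1 = 347.4 kN/m
FS = 347.4 / 263.7 = 1.317

FS = 1.32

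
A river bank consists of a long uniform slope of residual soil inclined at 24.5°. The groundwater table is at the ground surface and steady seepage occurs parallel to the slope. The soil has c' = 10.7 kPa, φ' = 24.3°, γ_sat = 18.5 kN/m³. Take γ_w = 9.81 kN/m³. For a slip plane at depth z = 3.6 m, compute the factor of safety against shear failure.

FS = 0.89

With seepage parallel to the slope and the water table at the surface, the effective normal stress on the slip plane uses the buoyant unit weight γ' = γ_sat − γ_w while the driving shear stress uses γ_sat:
FS = [c' + γ' z cos²β tanφ'] / [γ_sat z sinβ cosβ]
γ' = 18.5 − 9.81 = 8.69 kN/m³
Numerator = 10.7 + 8.69·3.6·cos²24.5°·tan24.3° = 10.7 + 8.69·3.6·0.8280·0.4515 = 22.396 kPa
Denominator = 18.5·3.6·sin24.5°·cos24.5° = 18.5·3.6·0.4147·0.9100 = 25.132 kPa
FS = 22.396 / 25.132 = 0.891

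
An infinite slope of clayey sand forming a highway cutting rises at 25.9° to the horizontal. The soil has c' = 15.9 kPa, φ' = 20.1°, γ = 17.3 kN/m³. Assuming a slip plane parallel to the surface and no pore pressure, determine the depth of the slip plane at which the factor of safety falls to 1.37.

Setting FS = 1.37 in FS = [c' + γz cos²β tanφ'] / [γz sinβ cosβ] and solving for z:
z = c' / [γ cosβ (FS·sinβ − cosβ·tanφ')]
  = 15.9 / [17.3·cos25.9°·(1.37·sin25.9° − cos25.9°·tan20.1°)]
  = 15.9 / [17.3·0.8996·(1.37·0.4368 − 0.8996·0.3659)]
  = 15.9 / 4.1898 = 3.795 m

z = 3.79 m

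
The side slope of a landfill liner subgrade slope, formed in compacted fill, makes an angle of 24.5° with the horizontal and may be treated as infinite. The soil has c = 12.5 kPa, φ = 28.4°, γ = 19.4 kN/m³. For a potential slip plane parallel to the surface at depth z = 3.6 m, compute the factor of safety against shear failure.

FS = 1.66

For an infinite slope with a slip plane parallel to the surface (no pore pressure): FS = [c + γz cos²β tanφ] / [γz sinβ cosβ].
γz = 19.4·3.6 = 69.84 kN/m²
Numerator = 12.5 + 69.84·cos²24.5°·tan28.4° = 12.5 + 69.84·0.8280·0.5407 = 43.768 kPa
Denominator = 69.84·sin24.5°·cos24.5° = 69.84·0.4147·0.9100 = 26.354 kPa
FS = 43.768 / 26.354 = 1.661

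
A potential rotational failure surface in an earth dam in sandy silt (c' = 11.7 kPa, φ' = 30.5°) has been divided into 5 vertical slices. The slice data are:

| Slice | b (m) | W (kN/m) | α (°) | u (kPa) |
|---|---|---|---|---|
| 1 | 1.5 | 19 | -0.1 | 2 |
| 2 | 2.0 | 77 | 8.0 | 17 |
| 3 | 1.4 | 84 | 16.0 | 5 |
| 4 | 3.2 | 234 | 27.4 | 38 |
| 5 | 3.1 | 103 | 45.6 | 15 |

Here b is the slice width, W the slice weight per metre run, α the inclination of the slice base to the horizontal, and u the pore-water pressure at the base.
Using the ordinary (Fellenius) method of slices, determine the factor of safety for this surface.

FS = 1.28

Ordinary method of slices: FS = Σ[c'·Δl_i + (W_i cosα_i − u_i·Δl_i)·tanφ'] / Σ W_i sinα_i, with Δl_i = b_i / cosα_i.
Slice 1: Δl = 1.5/cos(-0.1°) = 1.500 m; N'_1 = 19·cos(-0.1°) − 2·1.500 = 16.0; c'Δl = 17.55; W sinα = -0.0
Slice 2: Δl = 2.0/cos8.0° = 2.020 m; N'_2 = 77·cos8.0° − 17·2.020 = 41.9; c'Δl = 23.63; W sinα = 10.7
Slice 3: Δl = 1.4/cos16.0° = 1.456 m; N'_3 = 84·cos16.0° − 5·1.456 = 73.5; c'Δl = 17.04; W sinα = 23.2
Slice 4: Δl = 3.2/cos27.4° = 3.604 m; N'_4 = 234·cos27.4° − 38·3.604 = 70.8; c'Δl = 42.17; W sinα = 107.7
Slice 5: Δl = 3.1/cos45.6° = 4.431 m; N'_5 = 103·cos45.6° − 15·4.431 = 5.6; c'Δl = 51.84; W sinα = 73.6
Σc'Δl = 152.2 kN/m; ΣN' = 207.8 kN/m; ΣW sinα = 215.1 kN/m
Resisting = 152.2 + 207.8·tan30.5° = 152.2 + 122.4 = 274.6 kN/m
FS = 274.6 / 215.1 = 1.277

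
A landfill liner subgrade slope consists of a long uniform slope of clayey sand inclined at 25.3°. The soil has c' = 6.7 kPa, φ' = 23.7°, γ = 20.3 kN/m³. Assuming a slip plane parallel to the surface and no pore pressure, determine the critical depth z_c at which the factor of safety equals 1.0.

z_c = 11.97 m

Setting FS = 1.00 in FS = [c' + γz cos²β tanφ'] / [γz sinβ cosβ] and solving for z:
z = c' / [γ cosβ (FS·sinβ − cosβ·tanφ')]
  = 6.7 / [20.3·cos25.3°·(1.00·sin25.3° − cos25.3°·tan23.7°)]
  = 6.7 / [20.3·0.9041·(1.00·0.4274 − 0.9041·0.4390)]
  = 6.7 / 0.5596 = 11.972 m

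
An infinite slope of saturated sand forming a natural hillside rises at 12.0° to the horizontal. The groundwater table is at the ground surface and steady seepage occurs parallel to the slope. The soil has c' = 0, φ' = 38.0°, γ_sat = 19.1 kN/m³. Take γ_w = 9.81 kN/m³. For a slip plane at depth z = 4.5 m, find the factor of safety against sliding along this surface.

With seepage parallel to the slope and the water table at the surface, the effective normal stress on the slip plane uses the buoyant unit weight γ' = γ_sat − γ_w while the driving shear stress uses γ_sat:
FS = [c' + γ' z cos²β tanφ'] / [γ_sat z sinβ cosβ]
(For c' = 0 this reduces to FS = (γ'/γ_sat)·tanφ'/tanβ.)
γ' = 19.1 − 9.81 = 9.29 kN/m³
Numerator = 0.0 + 9.29·4.5·cos²12.0°·tan38.0° = 0.0 + 9.29·4.5·0.9568·0.7813 = 31.250 kPa
Denominator = 19.1·4.5·sin12.0°·cos12.0° = 19.1·4.5·0.2079·0.9781 = 17.480 kPa
FS = 31.250 / 17.480 = 1.788

FS = 1.79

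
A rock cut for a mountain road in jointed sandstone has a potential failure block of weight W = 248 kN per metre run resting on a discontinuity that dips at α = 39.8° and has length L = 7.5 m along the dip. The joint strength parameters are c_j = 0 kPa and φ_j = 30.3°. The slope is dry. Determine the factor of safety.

Resolving the block weight along and normal to the plane and applying the Mohr–Coulomb strength on the joint:
N' = W cosα = 248·cos39.8° = 190.5 kN/m
Driving force T = W sinα = 248·sin39.8° = 158.7 kN/m
Resisting force R = c_j·L + N'·tanφ_j = 0·7.5 + 190.5·tan30.3° = 0.0 + 111.3 = 111.3 kN/m
FS = R / T = 111.3 / 158.7 = 0.701

FS = 0.70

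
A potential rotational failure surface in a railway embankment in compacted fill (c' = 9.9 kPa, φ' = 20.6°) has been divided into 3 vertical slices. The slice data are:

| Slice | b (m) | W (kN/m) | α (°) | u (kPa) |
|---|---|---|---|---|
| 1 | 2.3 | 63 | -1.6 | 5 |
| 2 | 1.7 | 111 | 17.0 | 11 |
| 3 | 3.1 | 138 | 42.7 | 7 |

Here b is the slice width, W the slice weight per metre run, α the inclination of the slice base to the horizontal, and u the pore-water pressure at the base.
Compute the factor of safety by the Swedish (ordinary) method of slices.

FS = 1.30

Ordinary method of slices: FS = Σ[c'·Δl_i + (W_i cosα_i − u_i·Δl_i)·tanφ'] / Σ W_i sinα_i, with Δl_i = b_i / cosα_i.
Slice 1: Δl = 2.3/cos(-1.6°) = 2.301 m; N'_1 = 63·cos(-1.6°) − 5·2.301 = 51.5; c'Δl = 22.78; W sinα = -1.8
Slice 2: Δl = 1.7/cos17.0° = 1.778 m; N'_2 = 111·cos17.0° − 11·1.778 = 86.6; c'Δl = 17.60; W sinα = 32.5
Slice 3: Δl = 3.1/cos42.7° = 4.218 m; N'_3 = 138·cos42.7° − 7·4.218 = 71.9; c'Δl = 41.76; W sinα = 93.6
Σc'Δl = 82.1 kN/m; ΣN' = 210.0 kN/m; ΣW sinα = 124.3 kN/m
Resisting = 82.1 + 210.0·tan20.6° = 82.1 + 78.9 = 161.1 kN/m
FS = 161.1 / 124.3 = 1.296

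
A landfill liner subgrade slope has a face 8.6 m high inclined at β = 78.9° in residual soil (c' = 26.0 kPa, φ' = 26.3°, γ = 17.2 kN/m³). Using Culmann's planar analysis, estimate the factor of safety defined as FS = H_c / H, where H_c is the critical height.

FS = 1.58

H_c = (4c'/γ) · sinβ cosφ' / [1 − cos(β − φ')]
    = (4·26.0/17.2) · sin78.9°·cos26.3° / [1 − cos52.6°]
    = 6.047 · 0.8797 / 0.3926 = 13.55 m
FS = H_c / H = 13.55 / 8.6 = 1.575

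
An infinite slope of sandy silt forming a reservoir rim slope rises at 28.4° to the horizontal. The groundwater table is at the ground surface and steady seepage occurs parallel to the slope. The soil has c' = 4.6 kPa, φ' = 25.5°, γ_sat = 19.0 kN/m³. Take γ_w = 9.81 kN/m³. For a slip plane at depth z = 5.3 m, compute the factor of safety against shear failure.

With seepage parallel to the slope and the water table at the surface, the effective normal stress on the slip plane uses the buoyant unit weight γ' = γ_sat − γ_w while the driving shear stress uses γ_sat:
FS = [c' + γ' z cos²β tanφ'] / [γ_sat z sinβ cosβ]
γ' = 19.0 − 9.81 = 9.19 kN/m³
Numerator = 4.6 + 9.19·5.3·cos²28.4°·tan25.5° = 4.6 + 9.19·5.3·0.7738·0.4770 = 22.577 kPa
Denominator = 19.0·5.3·sin28.4°·cos28.4° = 19.0·5.3·0.4756·0.8796 = 42.131 kPa
FS = 22.577 / 42.131 = 0.536

FS = 0.54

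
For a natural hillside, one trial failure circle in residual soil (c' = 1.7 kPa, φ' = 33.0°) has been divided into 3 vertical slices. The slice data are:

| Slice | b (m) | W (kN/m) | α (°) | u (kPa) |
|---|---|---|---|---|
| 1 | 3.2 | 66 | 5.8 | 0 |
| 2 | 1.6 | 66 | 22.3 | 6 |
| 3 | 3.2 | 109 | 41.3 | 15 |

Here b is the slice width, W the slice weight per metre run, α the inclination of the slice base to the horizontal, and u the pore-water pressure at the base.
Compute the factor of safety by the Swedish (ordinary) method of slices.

FS = 0.99

Ordinary method of slices: FS = Σ[c'·Δl_i + (W_i cosα_i − u_i·Δl_i)·tanφ'] / Σ W_i sinα_i, with Δl_i = b_i / cosα_i.
Slice 1: Δl = 3.2/cos5.8° = 3.216 m; N'_1 = 66·cos5.8° − 0·3.216 = 65.7; c'Δl = 5.47; W sinα = 6.7
Slice 2: Δl = 1.6/cos22.3° = 1.729 m; N'_2 = 66·cos22.3° − 6·1.729 = 50.7; c'Δl = 2.94; W sinα = 25.0
Slice 3: Δl = 3.2/cos41.3° = 4.259 m; N'_3 = 109·cos41.3° − 15·4.259 = 18.0; c'Δl = 7.24; W sinα = 71.9
Σc'Δl = 15.6 kN/m; ΣN' = 134.3 kN/m; ΣW sinα = 103.7 kN/m
Resisting = 15.6 + 134.3·tan33.0° = 15.6 + 87.2 = 102.9 kN/m
FS = 102.9 / 103.7 = 0.993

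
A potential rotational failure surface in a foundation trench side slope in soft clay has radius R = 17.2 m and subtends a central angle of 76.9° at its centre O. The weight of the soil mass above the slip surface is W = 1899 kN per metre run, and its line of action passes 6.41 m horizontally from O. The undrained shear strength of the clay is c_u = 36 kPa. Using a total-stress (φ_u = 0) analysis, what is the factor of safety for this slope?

Taking moments about the centre O, the resisting moment is provided by the undrained shear strength acting along the arc:
Arc length L_a = R·θ = 17.2·(76.9°·π/180) = 17.2·1.3422 = 23.09 m
M_R = c_u·L_a·R = 36·23.09·17.2 = 14294.3 kN·m/m
M_D = W·d = 1899·6.41 = 12172.6 kN·m/m
FS = M_R / M_D = 14294.3 / 12172.6 = 1.174

FS = 1.17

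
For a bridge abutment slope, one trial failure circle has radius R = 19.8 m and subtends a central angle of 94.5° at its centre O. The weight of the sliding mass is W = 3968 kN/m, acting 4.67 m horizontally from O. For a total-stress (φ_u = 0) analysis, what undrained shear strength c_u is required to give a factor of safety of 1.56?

c_u = 44.7 kPa

FS = c_u·L_a·R / (W·d), so c_u = FS·W·d / (L_a·R).
Arc length L_a = R·θ = 19.8·(94.5°·π/180) = 19.8·1.6493 = 32.66 m
c_u = 1.56·3968·4.67 / (32.66·19.8) = 28907.7 / 646.61 = 44.71 kPa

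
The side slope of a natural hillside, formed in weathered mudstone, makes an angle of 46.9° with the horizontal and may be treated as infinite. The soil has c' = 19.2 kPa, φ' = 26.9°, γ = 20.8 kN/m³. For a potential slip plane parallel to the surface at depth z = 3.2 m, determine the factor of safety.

For an infinite slope with a slip plane parallel to the surface (no pore pressure): FS = [c' + γz cos²β tanφ'] / [γz sinβ cosβ].
γz = 20.8·3.2 = 66.56 kN/m²
Numerator = 19.2 + 66.56·cos²46.9°·tan26.9° = 19.2 + 66.56·0.4669·0.5073 = 34.965 kPa
Denominator = 66.56·sin46.9°·cos46.9° = 66.56·0.7302·0.6833 = 33.207 kPa
FS = 34.965 / 33.207 = 1.053

FS = 1.05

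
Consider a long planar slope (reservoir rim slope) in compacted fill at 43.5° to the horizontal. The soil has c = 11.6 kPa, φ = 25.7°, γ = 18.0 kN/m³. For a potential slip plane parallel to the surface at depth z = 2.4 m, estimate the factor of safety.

FS = 1.04

For an infinite slope with a slip plane parallel to the surface (no pore pressure): FS = [c + γz cos²β tanφ] / [γz sinβ cosβ].
γz = 18.0·2.4 = 43.20 kN/m²
Numerator = 11.6 + 43.20·cos²43.5°·tan25.7° = 11.6 + 43.20·0.5262·0.4813 = 22.539 kPa
Denominator = 43.20·sin43.5°·cos43.5° = 43.20·0.6884·0.7254 = 21.570 kPa
FS = 22.539 / 21.570 = 1.045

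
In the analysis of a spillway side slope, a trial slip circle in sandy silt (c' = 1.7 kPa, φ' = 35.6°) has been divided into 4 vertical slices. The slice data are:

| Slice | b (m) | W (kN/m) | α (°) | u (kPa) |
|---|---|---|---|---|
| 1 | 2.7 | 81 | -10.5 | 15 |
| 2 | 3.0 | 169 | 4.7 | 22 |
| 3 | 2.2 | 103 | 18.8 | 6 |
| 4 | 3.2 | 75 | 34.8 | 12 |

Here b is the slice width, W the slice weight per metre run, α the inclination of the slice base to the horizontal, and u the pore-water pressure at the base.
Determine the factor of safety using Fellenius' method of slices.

FS = 2.55

Ordinary method of slices: FS = Σ[c'·Δl_i + (W_i cosα_i − u_i·Δl_i)·tanφ'] / Σ W_i sinα_i, with Δl_i = b_i / cosα_i.
Slice 1: Δl = 2.7/cos(-10.5°) = 2.746 m; N'_1 = 81·cos(-10.5°) − 15·2.746 = 38.5; c'Δl = 4.67; W sinα = -14.8
Slice 2: Δl = 3.0/cos4.7° = 3.010 m; N'_2 = 169·cos4.7° − 22·3.010 = 102.2; c'Δl = 5.12; W sinα = 13.8
Slice 3: Δl = 2.2/cos18.8° = 2.324 m; N'_3 = 103·cos18.8° − 6·2.324 = 83.6; c'Δl = 3.95; W sinα = 33.2
Slice 4: Δl = 3.2/cos34.8° = 3.897 m; N'_4 = 75·cos34.8° − 12·3.897 = 14.8; c'Δl = 6.62; W sinα = 42.8
Σc'Δl = 20.4 kN/m; ΣN' = 239.0 kN/m; ΣW sinα = 75.1 kN/m
Resisting = 20.4 + 239.0·tan35.6° = 20.4 + 171.1 = 191.5 kN/m
FS = 191.5 / 75.1 = 2.551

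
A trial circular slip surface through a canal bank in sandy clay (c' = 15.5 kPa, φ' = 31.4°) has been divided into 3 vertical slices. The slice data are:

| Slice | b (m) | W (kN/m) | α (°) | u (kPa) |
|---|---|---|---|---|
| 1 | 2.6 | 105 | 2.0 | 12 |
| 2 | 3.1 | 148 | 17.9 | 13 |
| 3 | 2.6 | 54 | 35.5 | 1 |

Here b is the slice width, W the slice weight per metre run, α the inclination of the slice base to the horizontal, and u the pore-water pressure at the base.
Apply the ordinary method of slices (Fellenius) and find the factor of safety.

FS = 3.36

Ordinary method of slices: FS = Σ[c'·Δl_i + (W_i cosα_i − u_i·Δl_i)·tanφ'] / Σ W_i sinα_i, with Δl_i = b_i / cosα_i.
Slice 1: Δl = 2.6/cos2.0° = 2.602 m; N'_1 = 105·cos2.0° − 12·2.602 = 73.7; c'Δl = 40.32; W sinα = 3.7
Slice 2: Δl = 3.1/cos17.9° = 3.258 m; N'_2 = 148·cos17.9° − 13·3.258 = 98.5; c'Δl = 50.49; W sinα = 45.5
Slice 3: Δl = 2.6/cos35.5° = 3.194 m; N'_3 = 54·cos35.5° − 1·3.194 = 40.8; c'Δl = 49.50; W sinα = 31.4
Σc'Δl = 140.3 kN/m; ΣN' = 213.0 kN/m; ΣW sinα = 80.5 kN/m
Resisting = 140.3 + 213.0·tan31.4° = 140.3 + 130.0 = 270.3 kN/m
FS = 270.3 / 80.5 = 3.358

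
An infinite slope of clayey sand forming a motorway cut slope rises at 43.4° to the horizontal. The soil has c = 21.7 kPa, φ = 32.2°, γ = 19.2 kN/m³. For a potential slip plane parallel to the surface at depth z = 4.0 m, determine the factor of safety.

For an infinite slope with a slip plane parallel to the surface (no pore pressure): FS = [c + γz cos²β tanφ] / [γz sinβ cosβ].
γz = 19.2·4.0 = 76.80 kN/m²
Numerator = 21.7 + 76.80·cos²43.4°·tan32.2° = 21.7 + 76.80·0.5279·0.6297 = 47.232 kPa
Denominator = 76.80·sin43.4°·cos43.4° = 76.80·0.6871·0.7266 = 38.340 kPa
FS = 47.232 / 38.340 = 1.232

FS = 1.23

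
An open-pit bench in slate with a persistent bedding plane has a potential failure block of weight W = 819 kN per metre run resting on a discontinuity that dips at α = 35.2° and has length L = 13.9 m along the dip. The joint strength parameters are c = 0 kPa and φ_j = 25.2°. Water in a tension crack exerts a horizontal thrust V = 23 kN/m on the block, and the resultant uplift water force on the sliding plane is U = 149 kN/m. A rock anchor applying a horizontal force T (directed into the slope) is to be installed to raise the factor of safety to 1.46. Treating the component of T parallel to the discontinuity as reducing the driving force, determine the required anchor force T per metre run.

T = 327 kN/m

Resolving forces along and normal to the sliding plane, with the horizontal anchor force T adding T·sinα to the effective normal force and T·cosα acting up the plane against the driving force:
FS = [cL + (W cosα − U − V sinα + T sinα) tanφ_j] / [W sinα + V cosα − T cosα]
Without the anchor: N' = 507.0 kN/m, driving T_d = 490.9 kN/m, resisting R = 0·13.9 + 507.0·tan25.2° = 238.6 kN/m, FS = 0.49.
Setting FS = 1.46 and solving for T:
1.46·(490.9 − T cos35.2°) = 238.6 + T sin35.2°·tan25.2°
T·(sin35.2°·tan25.2° + 1.46·cos35.2°) = 1.46·490.9 − 238.6
T·(0.5764·0.4706 + 1.46·0.8171) = 716.7 − 238.6 = 478.1
T·1.4643 = 478.1
T = 326.5 kN/m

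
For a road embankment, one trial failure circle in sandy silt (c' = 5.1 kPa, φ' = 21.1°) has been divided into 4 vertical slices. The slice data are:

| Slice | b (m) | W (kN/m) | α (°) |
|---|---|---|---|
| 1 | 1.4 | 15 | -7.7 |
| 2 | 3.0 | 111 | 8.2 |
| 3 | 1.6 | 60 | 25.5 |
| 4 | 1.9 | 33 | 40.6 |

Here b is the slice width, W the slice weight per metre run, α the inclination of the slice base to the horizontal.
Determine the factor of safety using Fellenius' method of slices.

FS = 2.01

Ordinary method of slices: FS = Σ[c'·Δl_i + (W_i cosα_i)·tanφ'] / Σ W_i sinα_i, with Δl_i = b_i / cosα_i.
Slice 1: Δl = 1.4/cos(-7.7°) = 1.413 m; N'_1 = 15·cos(-7.7°) = 14.9; c'Δl = 7.20; W sinα = -2.0
Slice 2: Δl = 3.0/cos8.2° = 3.031 m; N'_2 = 111·cos8.2° = 109.9; c'Δl = 15.46; W sinα = 15.8
Slice 3: Δl = 1.6/cos25.5° = 1.773 m; N'_3 = 60·cos25.5° = 54.2; c'Δl = 9.04; W sinα = 25.8
Slice 4: Δl = 1.9/cos40.6° = 2.502 m; N'_4 = 33·cos40.6° = 25.1; c'Δl = 12.76; W sinα = 21.5
Σc'Δl = 44.5 kN/m; ΣN' = 203.9 kN/m; ΣW sinα = 61.1 kN/m
Resisting = 44.5 + 203.9·tan21.1° = 44.5 + 78.7 = 123.2 kN/m
FS = 123.2 / 61.1 = 2.015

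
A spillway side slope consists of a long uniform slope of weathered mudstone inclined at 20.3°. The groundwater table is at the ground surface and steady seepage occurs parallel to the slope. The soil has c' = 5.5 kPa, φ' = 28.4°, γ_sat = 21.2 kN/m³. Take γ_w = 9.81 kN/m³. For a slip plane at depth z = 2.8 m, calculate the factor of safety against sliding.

FS = 1.07

With seepage parallel to the slope and the water table at the surface, the effective normal stress on the slip plane uses the buoyant unit weight γ' = γ_sat − γ_w while the driving shear stress uses γ_sat:
FS = [c' + γ' z cos²β tanφ'] / [γ_sat z sinβ cosβ]
γ' = 21.2 − 9.81 = 11.39 kN/m³
Numerator = 5.5 + 11.39·2.8·cos²20.3°·tan28.4° = 5.5 + 11.39·2.8·0.8796·0.5407 = 20.668 kPa
Denominator = 21.2·2.8·sin20.3°·cos20.3° = 21.2·2.8·0.3469·0.9379 = 19.315 kPa
FS = 20.668 / 19.315 = 1.070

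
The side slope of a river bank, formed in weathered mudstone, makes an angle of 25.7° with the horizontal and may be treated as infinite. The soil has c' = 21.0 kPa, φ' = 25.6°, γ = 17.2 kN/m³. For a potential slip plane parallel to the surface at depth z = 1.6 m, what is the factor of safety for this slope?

FS = 2.95

For an infinite slope with a slip plane parallel to the surface (no pore pressure): FS = [c' + γz cos²β tanφ'] / [γz sinβ cosβ].
γz = 17.2·1.6 = 27.52 kN/m²
Numerator = 21.0 + 27.52·cos²25.7°·tan25.6° = 21.0 + 27.52·0.8119·0.4791 = 31.706 kPa
Denominator = 27.52·sin25.7°·cos25.7° = 27.52·0.4337·0.9011 = 10.754 kPa
FS = 31.706 / 10.754 = 2.948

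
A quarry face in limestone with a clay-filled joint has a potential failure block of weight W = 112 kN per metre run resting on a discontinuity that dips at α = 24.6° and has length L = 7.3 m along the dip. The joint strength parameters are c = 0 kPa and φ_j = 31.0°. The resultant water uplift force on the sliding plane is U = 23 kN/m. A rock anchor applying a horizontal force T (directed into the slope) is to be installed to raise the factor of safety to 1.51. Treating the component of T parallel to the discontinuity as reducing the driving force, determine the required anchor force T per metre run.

T = 14 kN/m

Resolving forces along and normal to the sliding plane, with the horizontal anchor force T adding T·sinα to the effective normal force and T·cosα acting up the plane against the driving force:
FS = [cL + (W cosα − U + T sinα) tanφ_j] / [W sinα − T cosα]
Without the anchor: N' = 78.8 kN/m, driving T_d = 46.6 kN/m, resisting R = 0·7.3 + 78.8·tan31.0° = 47.4 kN/m, FS = 1.02.
Setting FS = 1.51 and solving for T:
1.51·(46.6 − T cos24.6°) = 47.4 + T sin24.6°·tan31.0°
T·(sin24.6°·tan31.0° + 1.51·cos24.6°) = 1.51·46.6 − 47.4
T·(0.4163·0.6009 + 1.51·0.9092) = 70.4 − 47.4 = 23.0
T·1.6231 = 23.0
T = 14.2 kN/m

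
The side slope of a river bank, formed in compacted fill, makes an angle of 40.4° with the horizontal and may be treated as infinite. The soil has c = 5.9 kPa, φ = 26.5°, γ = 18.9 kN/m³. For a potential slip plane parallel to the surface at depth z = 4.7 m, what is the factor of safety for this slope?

For an infinite slope with a slip plane parallel to the surface (no pore pressure): FS = [c + γz cos²β tanφ] / [γz sinβ cosβ].
γz = 18.9·4.7 = 88.83 kN/m²
Numerator = 5.9 + 88.83·cos²40.4°·tan26.5° = 5.9 + 88.83·0.5799·0.4986 = 31.585 kPa
Denominator = 88.83·sin40.4°·cos40.4° = 88.83·0.6481·0.7615 = 43.844 kPa
FS = 31.585 / 43.844 = 0.720

FS = 0.72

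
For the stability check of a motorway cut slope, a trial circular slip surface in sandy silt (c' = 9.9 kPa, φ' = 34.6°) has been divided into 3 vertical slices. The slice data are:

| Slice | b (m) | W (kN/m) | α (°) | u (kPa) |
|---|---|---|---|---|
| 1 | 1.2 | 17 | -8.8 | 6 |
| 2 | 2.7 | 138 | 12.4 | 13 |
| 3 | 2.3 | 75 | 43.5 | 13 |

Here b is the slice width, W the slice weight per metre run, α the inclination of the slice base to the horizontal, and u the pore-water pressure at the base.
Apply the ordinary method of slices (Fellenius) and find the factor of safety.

FS = 1.97

Ordinary method of slices: FS = Σ[c'·Δl_i + (W_i cosα_i − u_i·Δl_i)·tanφ'] / Σ W_i sinα_i, with Δl_i = b_i / cosα_i.
Slice 1: Δl = 1.2/cos(-8.8°) = 1.214 m; N'_1 = 17·cos(-8.8°) − 6·1.214 = 9.5; c'Δl = 12.02; W sinα = -2.6
Slice 2: Δl = 2.7/cos12.4° = 2.764 m; N'_2 = 138·cos12.4° − 13·2.764 = 98.8; c'Δl = 27.37; W sinα = 29.6
Slice 3: Δl = 2.3/cos43.5° = 3.171 m; N'_3 = 75·cos43.5° − 13·3.171 = 13.2; c'Δl = 31.39; W sinα = 51.6
Σc'Δl = 70.8 kN/m; ΣN' = 121.5 kN/m; ΣW sinα = 78.7 kN/m
Resisting = 70.8 + 121.5·tan34.6° = 70.8 + 83.8 = 154.6 kN/m
FS = 154.6 / 78.7 = 1.966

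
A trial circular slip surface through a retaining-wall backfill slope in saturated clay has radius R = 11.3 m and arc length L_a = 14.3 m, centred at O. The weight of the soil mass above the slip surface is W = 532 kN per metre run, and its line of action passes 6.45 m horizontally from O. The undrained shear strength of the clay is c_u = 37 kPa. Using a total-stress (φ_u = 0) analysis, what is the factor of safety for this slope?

FS = 1.74

Taking moments about the centre O, the resisting moment is provided by the undrained shear strength acting along the arc:
M_R = c_u·L_a·R = 37·14.30·11.3 = 5978.8 kN·m/m
M_D = W·d = 532·6.45 = 3431.4 kN·m/m
FS = M_R / M_D = 5978.8 / 3431.4 = 1.742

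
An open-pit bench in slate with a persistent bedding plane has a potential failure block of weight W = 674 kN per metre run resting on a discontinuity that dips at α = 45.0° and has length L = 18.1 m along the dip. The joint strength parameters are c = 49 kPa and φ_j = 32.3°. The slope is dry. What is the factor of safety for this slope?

FS = 2.49

Resolving the block weight along and normal to the plane and applying the Mohr–Coulomb strength on the joint:
N' = W cosα = 674·cos45.0° = 476.6 kN/m
Driving force T = W sinα = 674·sin45.0° = 476.6 kN/m
Resisting force R = c·L + N'·tanφ_j = 49·18.1 + 476.6·tan32.3° = 886.9 + 301.3 = 1188.2 kN/m
FS = R / T = 1188.2 / 476.6 = 2.493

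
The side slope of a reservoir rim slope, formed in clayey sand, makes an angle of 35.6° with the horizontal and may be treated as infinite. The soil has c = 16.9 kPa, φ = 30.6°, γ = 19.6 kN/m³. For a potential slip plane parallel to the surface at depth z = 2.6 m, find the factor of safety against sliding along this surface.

For an infinite slope with a slip plane parallel to the surface (no pore pressure): FS = [c + γz cos²β tanφ] / [γz sinβ cosβ].
γz = 19.6·2.6 = 50.96 kN/m²
Numerator = 16.9 + 50.96·cos²35.6°·tan30.6° = 16.9 + 50.96·0.6611·0.5914 = 36.825 kPa
Denominator = 50.96·sin35.6°·cos35.6° = 50.96·0.5821·0.8131 = 24.121 kPa
FS = 36.825 / 24.121 = 1.527

FS = 1.53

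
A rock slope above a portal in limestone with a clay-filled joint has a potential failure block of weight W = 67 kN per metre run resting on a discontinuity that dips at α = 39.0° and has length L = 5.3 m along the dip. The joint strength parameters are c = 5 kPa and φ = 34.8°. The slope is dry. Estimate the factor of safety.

FS = 1.49

Resolving the block weight along and normal to the plane and applying the Mohr–Coulomb strength on the joint:
N' = W cosα = 67·cos39.0° = 52.1 kN/m
Driving force T = W sinα = 67·sin39.0° = 42.2 kN/m
Resisting force R = c·L + N'·tanφ = 5·5.3 + 52.1·tan34.8° = 26.5 + 36.2 = 62.7 kN/m
FS = R / T = 62.7 / 42.2 = 1.487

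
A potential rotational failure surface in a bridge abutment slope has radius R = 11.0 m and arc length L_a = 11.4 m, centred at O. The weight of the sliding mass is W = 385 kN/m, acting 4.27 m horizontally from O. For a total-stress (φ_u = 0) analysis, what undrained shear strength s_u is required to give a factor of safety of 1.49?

s_u = 19.5 kPa

FS = s_u·L_a·R / (W·d), so s_u = FS·W·d / (L_a·R).
s_u = 1.49·385·4.27 / (11.40·11.0) = 2449.5 / 125.40 = 19.53 kPa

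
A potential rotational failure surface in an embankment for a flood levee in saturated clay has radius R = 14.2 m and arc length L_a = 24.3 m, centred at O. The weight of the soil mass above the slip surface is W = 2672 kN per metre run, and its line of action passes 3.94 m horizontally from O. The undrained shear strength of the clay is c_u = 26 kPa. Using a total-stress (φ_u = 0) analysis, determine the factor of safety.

Taking moments about the centre O, the resisting moment is provided by the undrained shear strength acting along the arc:
M_R = c_u·L_a·R = 26·24.30·14.2 = 8971.6 kN·m/m
M_D = W·d = 2672·3.94 = 10527.7 kN·m/m
FS = M_R / M_D = 8971.6 / 10527.7 = 0.852

FS = 0.85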